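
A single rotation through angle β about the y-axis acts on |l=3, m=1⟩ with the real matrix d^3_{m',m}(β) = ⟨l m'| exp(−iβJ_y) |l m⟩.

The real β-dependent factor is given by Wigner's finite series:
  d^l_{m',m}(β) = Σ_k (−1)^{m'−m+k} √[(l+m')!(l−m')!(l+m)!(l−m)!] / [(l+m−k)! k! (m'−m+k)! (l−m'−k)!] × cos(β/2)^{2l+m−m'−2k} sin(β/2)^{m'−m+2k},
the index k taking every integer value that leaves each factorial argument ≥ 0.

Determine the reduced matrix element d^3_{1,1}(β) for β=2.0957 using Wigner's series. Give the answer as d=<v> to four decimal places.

d=0.4850

d^3_{1,1}(β=2.0957) via Wigner's sum:
Half-angle: c=0.499435, s=0.866351. N=√(24·2·24·2)=48.000000
Admissible k: 0..2 (factorial args all ≥0)
  k=0: (−1)^0·48.0000/(48)·0.4994^6·0.8664^0 = +0.015519
  k=1: (−1)^1·48.0000/(6)·0.4994^4·0.8664^2 = -0.373589
  k=2: (−1)^2·48.0000/(8)·0.4994^2·0.8664^4 = +0.843112
d^3_{1,1}(2.0957) = +0.015519 -0.373589 +0.843112 = +0.485043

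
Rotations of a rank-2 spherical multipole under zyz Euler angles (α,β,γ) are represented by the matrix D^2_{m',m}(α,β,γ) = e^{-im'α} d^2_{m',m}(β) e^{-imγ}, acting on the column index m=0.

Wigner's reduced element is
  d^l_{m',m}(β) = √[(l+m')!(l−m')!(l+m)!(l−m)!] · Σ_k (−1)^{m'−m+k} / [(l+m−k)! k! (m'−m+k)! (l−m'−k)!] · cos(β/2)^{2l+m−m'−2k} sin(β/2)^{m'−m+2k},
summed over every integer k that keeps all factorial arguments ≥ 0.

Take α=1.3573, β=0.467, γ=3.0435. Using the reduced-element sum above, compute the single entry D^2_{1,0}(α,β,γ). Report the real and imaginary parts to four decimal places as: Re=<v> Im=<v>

D^2_{1,0}(1.3573,0.467,3.0435) = e^{-i·1·1.3573}·d^2_{1,0}(0.467)·e^{-i·0·3.0435}. Compute d first:
With c≡cos(β/2)=0.972863 and s≡sin(β/2)=0.231384, N=[6·1·2·2]^{1/2}=4.898979
The bounds max(0,m−m')=0 and min(l+m,l−m')=1 give 2 terms
  k=0: (−1)^1·4.8990/(2)·0.9729^3·0.2314^1 = -0.521871
  k=1: (−1)^2·4.8990/(2)·0.9729^1·0.2314^3 = +0.029521
d^2_{1,0}(0.467) = -0.521871 +0.029521 = -0.492350
D = (+0.211878-0.977296i)·(-0.492350)·(+1.000000+0.000000i) = -0.104318+0.481172i

Re=-0.1043 Im=0.4812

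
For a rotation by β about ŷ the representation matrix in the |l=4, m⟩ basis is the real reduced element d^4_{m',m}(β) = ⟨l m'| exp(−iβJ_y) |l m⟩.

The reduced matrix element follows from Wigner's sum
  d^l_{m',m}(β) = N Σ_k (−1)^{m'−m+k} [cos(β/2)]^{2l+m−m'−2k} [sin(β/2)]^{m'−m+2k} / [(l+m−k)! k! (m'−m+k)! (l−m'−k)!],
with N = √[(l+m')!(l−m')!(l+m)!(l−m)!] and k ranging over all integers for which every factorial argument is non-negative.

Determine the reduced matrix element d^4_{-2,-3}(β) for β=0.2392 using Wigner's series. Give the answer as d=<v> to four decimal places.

d^4_{-2,-3}(β=0.2392) via Wigner's sum:
c=cos(0.2392/2)=0.992856, s=sin(0.2392/2)=0.119315; N=√[2·720·1·5040]=2693.993318
k∈{0,1} keeps every argument non-negative
  k=0: (−1)^1·2693.9933/(720)·0.9929^7·0.1193^1 = -0.424585
  k=1: (−1)^2·2693.9933/(240)·0.9929^5·0.1193^3 = +0.018395
d^4_{-2,-3}(0.2392) = -0.424585 +0.018395 = -0.406190

d=-0.4062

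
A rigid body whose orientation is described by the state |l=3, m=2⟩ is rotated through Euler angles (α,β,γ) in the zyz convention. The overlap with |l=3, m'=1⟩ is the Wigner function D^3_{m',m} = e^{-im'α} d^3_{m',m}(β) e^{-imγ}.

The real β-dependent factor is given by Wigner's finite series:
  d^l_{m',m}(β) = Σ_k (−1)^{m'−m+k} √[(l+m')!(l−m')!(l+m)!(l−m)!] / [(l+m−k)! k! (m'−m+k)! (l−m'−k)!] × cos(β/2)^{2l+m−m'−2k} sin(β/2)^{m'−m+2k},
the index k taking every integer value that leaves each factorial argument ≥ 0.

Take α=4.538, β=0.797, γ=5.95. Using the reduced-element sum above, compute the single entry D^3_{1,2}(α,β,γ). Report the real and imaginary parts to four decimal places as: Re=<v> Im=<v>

Re=-0.3925 Im=0.3513

D^3_{1,2}(4.538,0.797,5.95) = e^{-i·1·4.538}·d^3_{1,2}(0.797)·e^{-i·2·5.95}. Compute d first:
c=cos(0.797/2)=0.921644, s=sin(0.797/2)=0.388036; N=√[24·2·120·1]=75.894664
The bounds max(0,m−m')=1 and min(l+m,l−m')=2 give 2 terms
  k=1: (−1)^0·75.8947/(24)·0.9216^5·0.3880^1 = +0.815997
  k=2: (−1)^1·75.8947/(12)·0.9216^3·0.3880^3 = -0.289292
d^3_{1,2}(0.797) = +0.815997 -0.289292 = +0.526705
Attach z-rotation phases: D = e^{-i(1)(4.538)}·(+0.526705)·e^{-i(2)(5.95)} = -0.392474+0.351258i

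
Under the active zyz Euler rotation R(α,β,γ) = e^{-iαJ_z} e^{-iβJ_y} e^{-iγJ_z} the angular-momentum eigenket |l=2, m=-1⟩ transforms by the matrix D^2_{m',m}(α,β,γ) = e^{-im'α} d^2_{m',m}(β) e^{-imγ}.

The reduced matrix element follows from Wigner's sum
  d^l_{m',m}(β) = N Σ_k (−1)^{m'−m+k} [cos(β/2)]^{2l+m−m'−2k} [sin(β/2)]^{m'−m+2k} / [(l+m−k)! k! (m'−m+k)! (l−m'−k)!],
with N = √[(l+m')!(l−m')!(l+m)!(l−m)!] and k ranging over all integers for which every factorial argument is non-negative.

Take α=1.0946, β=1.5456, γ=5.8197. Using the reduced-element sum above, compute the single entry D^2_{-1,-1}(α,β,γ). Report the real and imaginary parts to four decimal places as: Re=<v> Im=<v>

Re=-0.3930 Im=-0.2872

First d^2_{-1,-1}(β=1.5456), then the phase factors e^{-i(-1)α} and e^{-i(-1)γ}:
c=cos(1.5456/2)=0.715959, s=sin(1.5456/2)=0.698143; N=√[1·6·1·6]=6.000000
Admissible k: 0..1 (factorial args all ≥0)
  k=0: (−1)^0·6.0000/(6)·0.7160^4·0.6981^0 = +0.262756
  k=1: (−1)^1·6.0000/(2)·0.7160^2·0.6981^2 = -0.749524
d^2_{-1,-1}(1.5456) = +0.262756 -0.749524 = -0.486768
Attach z-rotation phases: D = e^{-i(-1)(1.0946)}·(-0.486768)·e^{-i(-1)(5.8197)} = -0.393002-0.287215i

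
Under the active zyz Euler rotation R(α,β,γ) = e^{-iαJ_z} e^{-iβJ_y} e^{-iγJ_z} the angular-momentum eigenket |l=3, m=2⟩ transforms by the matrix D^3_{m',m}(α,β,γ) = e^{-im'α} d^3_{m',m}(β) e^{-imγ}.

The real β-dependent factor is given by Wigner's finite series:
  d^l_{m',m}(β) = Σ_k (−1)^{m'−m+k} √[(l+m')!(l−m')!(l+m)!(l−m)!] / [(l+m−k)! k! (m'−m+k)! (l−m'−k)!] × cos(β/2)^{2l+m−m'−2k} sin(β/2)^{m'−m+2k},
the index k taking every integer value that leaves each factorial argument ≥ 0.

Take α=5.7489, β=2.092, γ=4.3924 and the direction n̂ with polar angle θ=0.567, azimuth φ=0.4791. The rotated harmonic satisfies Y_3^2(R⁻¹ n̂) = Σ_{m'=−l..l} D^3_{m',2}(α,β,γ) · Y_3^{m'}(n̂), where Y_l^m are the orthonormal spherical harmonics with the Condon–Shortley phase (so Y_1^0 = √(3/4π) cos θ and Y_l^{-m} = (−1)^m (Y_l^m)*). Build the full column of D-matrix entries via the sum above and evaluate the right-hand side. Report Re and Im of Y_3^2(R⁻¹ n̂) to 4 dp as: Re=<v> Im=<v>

Re=0.1632 Im=-0.0545

Need the full column D^3_{m',2} for m'=−3..3 at α=5.7489, β=2.092, γ=4.3924.
cos(β/2)=0.501037, sin(β/2)=0.865426
d^3_{-3,2}: single k=5 term ⇒ +0.595792;  D = -0.340293+0.489049i
d^3_{-2,2}: k∈[4..5] ⇒ +0.704091 -0.420126 = +0.283965;  D = -0.258281+0.118013i
d^3_{-1,2}: k∈[3..4] ⇒ +0.515619 -0.769165 = -0.253546;  D = +0.252131+0.026748i
d^3_{0,2}: k∈[2..3] ⇒ +0.258523 -0.771293 = -0.512771;  D = +0.411298+0.306215i
d^3_{1,2}: k∈[1..2] ⇒ +0.086413 -0.515619 = -0.429206;  D = +0.165769+0.395902i
d^3_{2,2}: k∈[0..1] ⇒ +0.015820 -0.235998 = -0.220178;  D = -0.030234+0.218092i
d^3_{3,2}: single k=0 term ⇒ -0.066935;  D = -0.041673+0.052380i
Y_3^{m'}(θ=0.567,φ=0.4791) and Σ D·Y over m':
  (-0.3403+0.4890i)·(+0.0086-0.0641i)  (-0.2583+0.1180i)·(+0.1430-0.2035i)  (+0.2521+0.0267i)·(+0.3940-0.2047i)  (+0.4113+0.3062i)·(+0.1755+0.0000i)  (+0.1658+0.3959i)·(-0.3940-0.2047i)  (-0.0302+0.2181i)·(+0.1430+0.2035i)  (-0.0417+0.0524i)·(-0.0086-0.0641i)
Y_3^2(R⁻¹ n̂) = +0.163214-0.054521i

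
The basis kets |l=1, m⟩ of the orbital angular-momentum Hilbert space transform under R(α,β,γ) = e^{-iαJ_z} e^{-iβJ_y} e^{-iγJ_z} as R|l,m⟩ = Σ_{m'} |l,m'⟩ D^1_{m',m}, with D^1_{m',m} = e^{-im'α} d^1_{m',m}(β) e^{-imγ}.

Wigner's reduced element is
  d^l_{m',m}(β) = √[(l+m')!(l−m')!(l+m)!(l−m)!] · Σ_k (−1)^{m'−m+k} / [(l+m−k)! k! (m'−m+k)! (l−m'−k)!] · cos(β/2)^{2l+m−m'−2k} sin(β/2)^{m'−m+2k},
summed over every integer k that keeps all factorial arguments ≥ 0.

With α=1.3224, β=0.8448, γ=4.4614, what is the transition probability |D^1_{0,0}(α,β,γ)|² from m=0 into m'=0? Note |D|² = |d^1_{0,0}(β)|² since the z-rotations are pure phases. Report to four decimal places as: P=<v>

P=0.4407

D^1_{0,0}(1.3224,0.8448,4.4614) = e^{-i·0·1.3224}·d^1_{0,0}(0.8448)·e^{-i·0·4.4614}. Compute d first:
With c≡cos(β/2)=0.912108 and s≡sin(β/2)=0.409951, N=[1·1·1·1]^{1/2}=1.000000
The bounds max(0,m−m')=0 and min(l+m,l−m')=1 give 2 terms
  k=0: (−1)^0·1.0000/(1)·0.9121^2·0.4100^0 = +0.831940
  k=1: (−1)^1·1.0000/(1)·0.9121^0·0.4100^2 = -0.168060
d^1_{0,0}(0.8448) = +0.831940 -0.168060 = +0.663881
|D^1_{0,0}|² = |d^1_{0,0}(β)|² = (+0.663881)² = 0.440738 (the z-rotation phases have unit modulus)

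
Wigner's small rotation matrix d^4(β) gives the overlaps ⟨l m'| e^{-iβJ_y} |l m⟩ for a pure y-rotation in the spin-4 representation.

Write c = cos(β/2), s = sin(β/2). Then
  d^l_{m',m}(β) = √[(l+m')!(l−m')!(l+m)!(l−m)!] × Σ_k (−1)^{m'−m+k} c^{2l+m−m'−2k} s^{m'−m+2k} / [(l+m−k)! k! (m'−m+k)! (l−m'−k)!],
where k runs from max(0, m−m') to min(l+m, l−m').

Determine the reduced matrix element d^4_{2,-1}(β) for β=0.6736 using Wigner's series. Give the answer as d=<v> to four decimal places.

d^4_{2,-1}(β=0.6736) via Wigner's sum:
Half-angle: c=0.943817, s=0.330469. N=√(720·2·6·120)=1018.233765
The bounds max(0,m−m')=0 and min(l+m,l−m')=2 give 3 terms
  k=0: (−1)^3·1018.2338/(72)·0.9438^5·0.3305^3 = -0.382247
  k=1: (−1)^4·1018.2338/(48)·0.9438^3·0.3305^5 = +0.070294
  k=2: (−1)^5·1018.2338/(240)·0.9438^1·0.3305^7 = -0.001724
d^4_{2,-1}(0.6736) = -0.382247 +0.070294 -0.001724 = -0.313677

d=-0.3137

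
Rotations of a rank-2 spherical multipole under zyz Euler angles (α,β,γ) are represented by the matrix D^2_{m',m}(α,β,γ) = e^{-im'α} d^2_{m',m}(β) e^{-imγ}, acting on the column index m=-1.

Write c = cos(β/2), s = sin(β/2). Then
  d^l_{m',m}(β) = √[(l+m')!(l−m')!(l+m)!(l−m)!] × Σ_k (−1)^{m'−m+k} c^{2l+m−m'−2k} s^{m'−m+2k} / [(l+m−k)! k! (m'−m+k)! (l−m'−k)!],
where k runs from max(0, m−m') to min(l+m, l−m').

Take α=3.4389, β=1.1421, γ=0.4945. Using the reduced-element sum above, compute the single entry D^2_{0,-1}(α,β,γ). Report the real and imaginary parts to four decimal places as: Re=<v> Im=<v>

Split into d^2_{0,-1}(β=1.1421) × two z-phases.
With c≡cos(β/2)=0.841334 and s≡sin(β/2)=0.540516, N=[2·2·1·6]^{1/2}=4.898979
The bounds max(0,m−m')=0 and min(l+m,l−m')=1 give 2 terms
  k=0: (−1)^1·4.8990/(2)·0.8413^3·0.5405^1 = -0.788477
  k=1: (−1)^2·4.8990/(2)·0.8413^1·0.5405^3 = +0.325439
d^2_{0,-1}(1.1421) = -0.788477 +0.325439 = -0.463039
Phases: e^{-i·(0)·3.4389}=+1.000000+0.000000i, e^{-i·(-1)·0.4945}=+0.880206+0.474592i ⇒ D=-0.407569-0.219754i

Re=-0.4076 Im=-0.2198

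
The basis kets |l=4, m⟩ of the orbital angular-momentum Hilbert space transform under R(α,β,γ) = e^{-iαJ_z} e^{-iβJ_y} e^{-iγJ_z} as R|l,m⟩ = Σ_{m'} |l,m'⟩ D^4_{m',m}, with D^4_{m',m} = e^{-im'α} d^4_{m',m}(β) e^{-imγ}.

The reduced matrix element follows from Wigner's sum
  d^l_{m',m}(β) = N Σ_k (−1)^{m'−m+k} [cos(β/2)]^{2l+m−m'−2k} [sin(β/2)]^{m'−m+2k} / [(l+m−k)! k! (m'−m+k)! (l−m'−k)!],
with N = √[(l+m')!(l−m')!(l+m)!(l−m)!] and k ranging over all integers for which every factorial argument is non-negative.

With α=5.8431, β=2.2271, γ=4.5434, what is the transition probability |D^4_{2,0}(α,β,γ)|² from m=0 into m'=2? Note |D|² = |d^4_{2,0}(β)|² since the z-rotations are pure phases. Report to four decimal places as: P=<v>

Split into d^4_{2,0}(β=2.2271) × two z-phases.
Half-angle: c=0.441479, s=0.897272. N=√(720·2·24·24)=910.735966
Admissible k: 0..2 (factorial args all ≥0)
  k=0: (−1)^2·910.7360/(96)·0.4415^6·0.8973^2 = +0.056550
  k=1: (−1)^3·910.7360/(36)·0.4415^4·0.8973^4 = -0.622911
  k=2: (−1)^4·910.7360/(96)·0.4415^2·0.8973^6 = +0.964906
d^4_{2,0}(2.2271) = +0.056550 -0.622911 +0.964906 = +0.398544
|D^4_{2,0}|² = |d^4_{2,0}(β)|² = (+0.398544)² = 0.158838 (the z-rotation phases have unit modulus)

P=0.1588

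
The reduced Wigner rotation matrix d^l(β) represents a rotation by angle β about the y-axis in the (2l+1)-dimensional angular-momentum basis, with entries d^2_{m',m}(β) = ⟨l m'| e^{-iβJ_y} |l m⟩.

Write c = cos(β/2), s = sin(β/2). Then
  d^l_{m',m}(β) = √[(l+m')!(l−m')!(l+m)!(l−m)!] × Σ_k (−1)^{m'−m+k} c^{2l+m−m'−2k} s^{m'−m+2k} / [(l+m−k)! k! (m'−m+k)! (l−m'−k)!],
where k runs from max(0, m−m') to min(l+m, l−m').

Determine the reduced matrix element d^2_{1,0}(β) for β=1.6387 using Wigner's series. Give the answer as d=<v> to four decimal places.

d^2_{1,0}(β=1.6387) via Wigner's sum:
Half-angle: c=0.682696, s=0.730702. N=√(6·1·2·2)=4.898979
The bounds max(0,m−m')=0 and min(l+m,l−m')=1 give 2 terms
  k=0: (−1)^1·4.8990/(2)·0.6827^3·0.7307^1 = -0.569507
  k=1: (−1)^2·4.8990/(2)·0.6827^1·0.7307^3 = +0.652416
d^2_{1,0}(1.6387) = -0.569507 +0.652416 = +0.082909

d=0.0829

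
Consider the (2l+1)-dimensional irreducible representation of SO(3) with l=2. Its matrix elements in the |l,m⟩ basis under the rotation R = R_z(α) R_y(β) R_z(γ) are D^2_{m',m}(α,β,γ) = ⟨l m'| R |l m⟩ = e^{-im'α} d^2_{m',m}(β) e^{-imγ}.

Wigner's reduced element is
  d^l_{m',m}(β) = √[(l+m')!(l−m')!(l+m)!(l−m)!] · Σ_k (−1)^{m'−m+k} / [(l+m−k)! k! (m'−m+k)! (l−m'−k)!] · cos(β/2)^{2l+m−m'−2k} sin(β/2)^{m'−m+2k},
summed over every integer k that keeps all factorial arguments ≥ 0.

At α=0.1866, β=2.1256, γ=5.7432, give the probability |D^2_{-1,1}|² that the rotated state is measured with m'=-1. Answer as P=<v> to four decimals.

P=0.0017

Split into d^2_{-1,1}(β=2.1256) × two z-phases.
Half-angle: c=0.486428, s=0.873721. N=√(1·6·6·1)=6.000000
Admissible k: 2..3 (factorial args all ≥0)
  k=2: (−1)^0·6.0000/(2)·0.4864^2·0.8737^2 = +0.541880
  k=3: (−1)^1·6.0000/(6)·0.4864^0·0.8737^4 = -0.582762
d^2_{-1,1}(2.1256) = +0.541880 -0.582762 = -0.040882
|D^2_{-1,1}|² = |d^2_{-1,1}(β)|² = (-0.040882)² = 0.001671 (the z-rotation phases have unit modulus)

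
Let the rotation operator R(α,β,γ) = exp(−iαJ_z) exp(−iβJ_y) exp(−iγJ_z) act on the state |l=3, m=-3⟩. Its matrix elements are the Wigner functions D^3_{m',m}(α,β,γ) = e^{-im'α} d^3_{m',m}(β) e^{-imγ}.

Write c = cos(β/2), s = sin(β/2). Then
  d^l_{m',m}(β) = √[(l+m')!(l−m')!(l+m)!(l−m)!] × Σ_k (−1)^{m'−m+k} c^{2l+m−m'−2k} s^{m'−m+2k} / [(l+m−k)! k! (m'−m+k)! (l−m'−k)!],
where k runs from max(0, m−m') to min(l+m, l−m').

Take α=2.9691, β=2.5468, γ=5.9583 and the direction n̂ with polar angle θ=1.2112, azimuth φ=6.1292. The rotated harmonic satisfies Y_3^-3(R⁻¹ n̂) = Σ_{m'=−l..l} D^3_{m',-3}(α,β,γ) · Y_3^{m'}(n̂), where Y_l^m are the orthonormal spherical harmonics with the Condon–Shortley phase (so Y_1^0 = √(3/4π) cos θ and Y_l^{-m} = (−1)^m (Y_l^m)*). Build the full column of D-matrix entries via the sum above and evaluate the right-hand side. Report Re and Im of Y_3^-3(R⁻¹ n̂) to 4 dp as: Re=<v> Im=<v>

Need the full column D^3_{m',-3} for m'=−3..3 at α=2.9691, β=2.5468, γ=5.9583.
cos(β/2)=0.293032, sin(β/2)=0.956103
d^3_{-3,-3}: single k=0 term ⇒ +0.000633;  D = -0.000050+0.000631i
d^3_{-2,-3}: single k=0 term ⇒ -0.005060;  D = -0.001258+0.004901i
d^3_{-1,-3}: single k=0 term ⇒ +0.026104;  D = -0.010731+0.023797i
d^3_{0,-3}: single k=0 term ⇒ -0.098350;  D = -0.055219+0.081385i
d^3_{1,-3}: single k=0 term ⇒ +0.277903;  D = -0.193185+0.199774i
d^3_{2,-3}: single k=0 term ⇒ -0.573473;  D = -0.463493+0.337706i
d^3_{3,-3}: single k=0 term ⇒ +0.763884;  D = -0.685434+0.337192i
Y_3^{m'}(θ=1.2112,φ=6.1292) and Σ D·Y over m':
  (-0.0000+0.0006i)·(+0.3063+0.1525i)  (-0.0013+0.0049i)·(+0.3003+0.0955i)  (-0.0107+0.0238i)·(-0.1138-0.0177i)  (-0.0552+0.0814i)·(-0.3127+0.0000i)  (-0.1932+0.1998i)·(+0.1138-0.0177i)  (-0.4635+0.3377i)·(+0.3003-0.0955i)  (-0.6854+0.3372i)·(-0.3063+0.1525i)
Y_3^-3(R⁻¹ n̂) = +0.051098-0.062415i

Re=0.0511 Im=-0.0624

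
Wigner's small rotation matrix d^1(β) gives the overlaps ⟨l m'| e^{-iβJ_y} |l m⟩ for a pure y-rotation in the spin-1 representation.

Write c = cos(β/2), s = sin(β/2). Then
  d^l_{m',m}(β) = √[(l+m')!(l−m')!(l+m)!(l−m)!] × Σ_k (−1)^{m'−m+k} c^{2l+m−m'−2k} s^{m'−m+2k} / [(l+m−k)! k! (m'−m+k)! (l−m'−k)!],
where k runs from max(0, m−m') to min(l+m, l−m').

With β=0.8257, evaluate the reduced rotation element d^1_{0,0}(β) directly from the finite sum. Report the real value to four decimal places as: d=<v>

d=0.6780

d^1_{0,0}(β=0.8257) via Wigner's sum:
c=cos(0.8257/2)=0.915981, s=sin(0.8257/2)=0.401221; N=√[1·1·1·1]=1.000000
The bounds max(0,m−m')=0 and min(l+m,l−m')=1 give 2 terms
  k=0: (−1)^0·1.0000/(1)·0.9160^2·0.4012^0 = +0.839021
  k=1: (−1)^1·1.0000/(1)·0.9160^0·0.4012^2 = -0.160979
d^1_{0,0}(0.8257) = +0.839021 -0.160979 = +0.678043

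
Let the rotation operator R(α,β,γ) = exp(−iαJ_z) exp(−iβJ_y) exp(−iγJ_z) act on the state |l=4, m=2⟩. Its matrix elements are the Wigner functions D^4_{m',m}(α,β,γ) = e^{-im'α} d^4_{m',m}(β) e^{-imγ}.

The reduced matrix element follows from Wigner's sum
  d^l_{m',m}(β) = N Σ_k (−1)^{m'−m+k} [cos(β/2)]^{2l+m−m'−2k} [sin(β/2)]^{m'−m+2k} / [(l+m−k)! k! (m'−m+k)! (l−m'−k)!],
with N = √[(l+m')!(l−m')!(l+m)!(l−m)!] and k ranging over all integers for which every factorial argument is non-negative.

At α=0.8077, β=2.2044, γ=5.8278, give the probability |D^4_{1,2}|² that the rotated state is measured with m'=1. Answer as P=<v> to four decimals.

P=0.2190

Split into d^4_{1,2}(β=2.2044) × two z-phases.
Half-angle: c=0.451634, s=0.892203. N=√(120·6·720·2)=1018.233765
Admissible k: 1..3 (factorial args all ≥0)
  k=1: (−1)^0·1018.2338/(240)·0.4516^7·0.8922^1 = +0.014508
  k=2: (−1)^1·1018.2338/(48)·0.4516^5·0.8922^3 = -0.283095
  k=3: (−1)^2·1018.2338/(72)·0.4516^3·0.8922^5 = +0.736537
d^4_{1,2}(2.2044) = +0.014508 -0.283095 +0.736537 = +0.467950
|D^4_{1,2}|² = |d^4_{1,2}(β)|² = (+0.467950)² = 0.218977 (the z-rotation phases have unit modulus)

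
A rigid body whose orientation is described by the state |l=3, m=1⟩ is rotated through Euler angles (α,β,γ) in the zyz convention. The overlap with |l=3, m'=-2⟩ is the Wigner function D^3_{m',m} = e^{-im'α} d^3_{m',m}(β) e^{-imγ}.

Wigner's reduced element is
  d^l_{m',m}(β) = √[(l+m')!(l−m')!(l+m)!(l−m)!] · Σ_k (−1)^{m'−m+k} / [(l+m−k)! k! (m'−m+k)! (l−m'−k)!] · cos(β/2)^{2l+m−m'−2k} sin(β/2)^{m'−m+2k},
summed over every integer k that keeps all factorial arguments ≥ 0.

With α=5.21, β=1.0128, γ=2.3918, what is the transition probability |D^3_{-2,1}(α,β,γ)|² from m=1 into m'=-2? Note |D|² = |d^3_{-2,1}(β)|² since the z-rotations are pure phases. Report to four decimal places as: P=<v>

First d^3_{-2,1}(β=1.0128), then the phase factors e^{-i(-2)α} and e^{-i(1)γ}:
Half-angle: c=0.874496, s=0.485032. N=√(1·120·24·2)=75.894664
Admissible k: 3..4 (factorial args all ≥0)
  k=3: (−1)^0·75.8947/(12)·0.8745^3·0.4850^3 = +0.482631
  k=4: (−1)^1·75.8947/(24)·0.8745^1·0.4850^5 = -0.074235
d^3_{-2,1}(1.0128) = +0.482631 -0.074235 = +0.408396
|D^3_{-2,1}|² = |d^3_{-2,1}(β)|² = (+0.408396)² = 0.166787 (the z-rotation phases have unit modulus)

P=0.1668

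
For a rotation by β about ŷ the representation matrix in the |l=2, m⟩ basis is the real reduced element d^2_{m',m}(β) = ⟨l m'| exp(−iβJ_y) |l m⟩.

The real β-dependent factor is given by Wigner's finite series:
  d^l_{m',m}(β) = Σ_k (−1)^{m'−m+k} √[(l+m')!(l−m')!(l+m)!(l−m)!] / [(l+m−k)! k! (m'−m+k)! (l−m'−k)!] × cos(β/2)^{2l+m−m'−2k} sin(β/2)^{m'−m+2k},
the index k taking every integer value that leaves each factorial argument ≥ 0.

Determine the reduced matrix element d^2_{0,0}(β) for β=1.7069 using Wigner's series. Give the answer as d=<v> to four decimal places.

d=-0.4724

d^2_{0,0}(β=1.7069) via Wigner's sum:
Half-angle: c=0.657387, s=0.753553. N=√(2·2·2·2)=4.000000
k: max(0,(0)−(0))=0 … min(2+(0),2−(0))=2
  k=0: (−1)^0·4.0000/(4)·0.6574^4·0.7536^0 = +0.186761
  k=1: (−1)^1·4.0000/(1)·0.6574^2·0.7536^2 = -0.981590
  k=2: (−1)^2·4.0000/(4)·0.6574^0·0.7536^4 = +0.322444
d^2_{0,0}(1.7069) = +0.186761 -0.981590 +0.322444 = -0.472385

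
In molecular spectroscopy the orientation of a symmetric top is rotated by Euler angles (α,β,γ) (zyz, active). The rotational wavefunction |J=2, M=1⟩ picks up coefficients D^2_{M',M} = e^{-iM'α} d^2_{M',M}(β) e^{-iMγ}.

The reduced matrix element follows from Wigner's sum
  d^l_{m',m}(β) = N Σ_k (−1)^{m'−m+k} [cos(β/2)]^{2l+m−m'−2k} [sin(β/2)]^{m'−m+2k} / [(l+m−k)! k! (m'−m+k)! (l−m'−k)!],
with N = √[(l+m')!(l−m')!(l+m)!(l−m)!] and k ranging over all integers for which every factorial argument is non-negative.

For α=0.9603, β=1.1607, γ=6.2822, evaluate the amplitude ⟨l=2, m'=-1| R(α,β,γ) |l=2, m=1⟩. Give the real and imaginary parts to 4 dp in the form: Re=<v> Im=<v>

First d^2_{-1,1}(β=1.1607), then the phase factors e^{-i(-1)α} and e^{-i(1)γ}:
Half-angle: c=0.836271, s=0.548317. N=√(1·6·6·1)=6.000000
k∈{2,3} keeps every argument non-negative
  k=2: (−1)^0·6.0000/(2)·0.8363^2·0.5483^2 = +0.630780
  k=3: (−1)^1·6.0000/(6)·0.8363^0·0.5483^4 = -0.090391
d^2_{-1,1}(1.1607) = +0.630780 -0.090391 = +0.540389
D = (+0.573274+0.819364i)·(+0.540389)·(+1.000000+0.000985i) = +0.309355+0.443080i

Re=0.3094 Im=0.4431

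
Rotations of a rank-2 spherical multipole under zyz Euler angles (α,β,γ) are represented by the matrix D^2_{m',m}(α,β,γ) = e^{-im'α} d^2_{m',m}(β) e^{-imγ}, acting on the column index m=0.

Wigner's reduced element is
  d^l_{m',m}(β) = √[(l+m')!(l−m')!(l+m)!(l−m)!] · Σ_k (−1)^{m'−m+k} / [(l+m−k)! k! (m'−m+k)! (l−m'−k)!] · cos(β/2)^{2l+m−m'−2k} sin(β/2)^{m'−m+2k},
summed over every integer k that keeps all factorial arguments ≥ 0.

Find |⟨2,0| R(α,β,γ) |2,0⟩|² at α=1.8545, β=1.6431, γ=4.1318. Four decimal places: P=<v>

First d^2_{0,0}(β=1.6431), then the phase factors e^{-i(0)α} and e^{-i(0)γ}:
Half-angle: c=0.681087, s=0.732202. N=√(2·2·2·2)=4.000000
Admissible k: 0..2 (factorial args all ≥0)
  k=0: (−1)^0·4.0000/(4)·0.6811^4·0.7322^0 = +0.215184
  k=1: (−1)^1·4.0000/(1)·0.6811^2·0.7322^2 = -0.994781
  k=2: (−1)^2·4.0000/(4)·0.6811^0·0.7322^4 = +0.287425
d^2_{0,0}(1.6431) = +0.215184 -0.994781 +0.287425 = -0.492172
|D^2_{0,0}|² = |d^2_{0,0}(β)|² = (-0.492172)² = 0.242233 (the z-rotation phases have unit modulus)

P=0.2422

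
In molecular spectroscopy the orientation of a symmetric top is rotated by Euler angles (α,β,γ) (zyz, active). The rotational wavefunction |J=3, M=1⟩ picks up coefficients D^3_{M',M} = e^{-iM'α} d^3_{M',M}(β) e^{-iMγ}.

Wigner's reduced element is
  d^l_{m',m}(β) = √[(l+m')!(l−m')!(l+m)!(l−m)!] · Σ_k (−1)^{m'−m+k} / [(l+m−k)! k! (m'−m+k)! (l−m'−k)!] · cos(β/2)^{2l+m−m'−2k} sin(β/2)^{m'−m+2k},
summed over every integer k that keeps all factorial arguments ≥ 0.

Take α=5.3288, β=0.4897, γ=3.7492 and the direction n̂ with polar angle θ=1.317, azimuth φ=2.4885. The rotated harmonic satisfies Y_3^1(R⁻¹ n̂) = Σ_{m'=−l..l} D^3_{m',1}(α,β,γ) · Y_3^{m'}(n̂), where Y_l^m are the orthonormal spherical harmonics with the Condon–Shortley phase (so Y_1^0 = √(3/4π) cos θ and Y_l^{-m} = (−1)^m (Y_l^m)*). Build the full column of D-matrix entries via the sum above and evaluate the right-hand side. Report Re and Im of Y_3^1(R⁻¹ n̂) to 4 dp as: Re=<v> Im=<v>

Need the full column D^3_{m',1} for m'=−3..3 at α=5.3288, β=0.4897, γ=3.7492.
cos(β/2)=0.970174, sin(β/2)=0.242411
d^3_{-3,1}: single k=4 term ⇒ +0.012588;  D = +0.011912-0.004069i
d^3_{-2,1}: k∈[3..4] ⇒ +0.082269 -0.002568 = +0.079701;  D = +0.064624+0.046646i
d^3_{-1,1}: k∈[2..4] ⇒ +0.312358 -0.026001 +0.000203 = +0.286560;  D = -0.002523+0.286549i
d^3_{0,1}: k∈[1..3] ⇒ +0.721755 -0.135181 +0.002813 = +0.589387;  D = -0.483897+0.336484i
d^3_{1,1}: k∈[0..2] ⇒ +0.833867 -0.416478 +0.019501 = +0.436891;  D = -0.410884-0.148486i
d^3_{2,1}: k∈[0..1] ⇒ -0.658870 +0.082269 = -0.576601;  D = +0.153594+0.555768i
d^3_{3,1}: single k=0 term ⇒ +0.201626;  D = +0.127525-0.156175i
Y_3^{m'}(θ=1.317,φ=2.4885) and Σ D·Y over m':
  (+0.0119-0.0041i)·(+0.1433-0.3502i)  (+0.0646+0.0466i)·(+0.0629+0.2321i)  (-0.0025+0.2865i)·(+0.1701+0.1302i)  (-0.4839+0.3365i)·(-0.2516+0.0000i)  (-0.4109-0.1485i)·(-0.1701+0.1302i)  (+0.1536+0.5558i)·(+0.0629-0.2321i)  (+0.1275-0.1562i)·(-0.1433-0.3502i)
Y_3^1(R⁻¹ n̂) = +0.232411-0.074240i

Re=0.2324 Im=-0.0742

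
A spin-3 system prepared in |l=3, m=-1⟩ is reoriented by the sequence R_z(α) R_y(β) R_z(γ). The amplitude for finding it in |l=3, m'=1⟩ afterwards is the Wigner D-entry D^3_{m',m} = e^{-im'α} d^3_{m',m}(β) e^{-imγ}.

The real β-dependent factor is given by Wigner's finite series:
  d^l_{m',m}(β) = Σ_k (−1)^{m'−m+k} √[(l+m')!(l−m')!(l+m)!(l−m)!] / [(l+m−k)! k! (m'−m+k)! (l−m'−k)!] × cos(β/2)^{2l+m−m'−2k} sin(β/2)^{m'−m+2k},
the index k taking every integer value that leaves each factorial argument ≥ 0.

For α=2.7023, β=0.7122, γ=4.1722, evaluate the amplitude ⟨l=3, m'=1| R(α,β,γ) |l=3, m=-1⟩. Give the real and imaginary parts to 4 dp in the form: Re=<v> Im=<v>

Re=0.0464 Im=0.4584

Split into d^3_{1,-1}(β=0.7122) × two z-phases.
c=cos(0.7122/2)=0.937264, s=sin(0.7122/2)=0.348622; N=√[24·2·2·24]=48.000000
k: max(0,(-1)−(1))=0 … min(3+(-1),3−(1))=2
  k=0: (−1)^2·48.0000/(8)·0.9373^4·0.3486^2 = +0.562739
  k=1: (−1)^3·48.0000/(6)·0.9373^2·0.3486^4 = -0.103808
  k=2: (−1)^4·48.0000/(48)·0.9373^0·0.3486^6 = +0.001795
d^3_{1,-1}(0.7122) = +0.562739 -0.103808 +0.001795 = +0.460726
D = (-0.905053-0.425299i)·(+0.460726)·(-0.514298-0.857612i) = +0.046407+0.458383i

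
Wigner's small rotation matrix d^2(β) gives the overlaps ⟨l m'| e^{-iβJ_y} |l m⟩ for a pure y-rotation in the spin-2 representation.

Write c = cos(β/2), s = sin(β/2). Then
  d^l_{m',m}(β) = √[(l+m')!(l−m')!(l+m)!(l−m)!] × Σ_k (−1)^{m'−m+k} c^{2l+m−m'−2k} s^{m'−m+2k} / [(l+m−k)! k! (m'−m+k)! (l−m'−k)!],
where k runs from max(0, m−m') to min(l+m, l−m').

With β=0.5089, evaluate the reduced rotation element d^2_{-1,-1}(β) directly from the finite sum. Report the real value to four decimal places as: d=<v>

d=0.6993

d^2_{-1,-1}(β=0.5089) via Wigner's sum:
With c≡cos(β/2)=0.967802 and s≡sin(β/2)=0.251713, N=[1·6·1·6]^{1/2}=6.000000
k∈{0,1} keeps every argument non-negative
  k=0: (−1)^0·6.0000/(6)·0.9678^4·0.2517^0 = +0.877295
  k=1: (−1)^1·6.0000/(2)·0.9678^2·0.2517^2 = -0.178035
d^2_{-1,-1}(0.5089) = +0.877295 -0.178035 = +0.699260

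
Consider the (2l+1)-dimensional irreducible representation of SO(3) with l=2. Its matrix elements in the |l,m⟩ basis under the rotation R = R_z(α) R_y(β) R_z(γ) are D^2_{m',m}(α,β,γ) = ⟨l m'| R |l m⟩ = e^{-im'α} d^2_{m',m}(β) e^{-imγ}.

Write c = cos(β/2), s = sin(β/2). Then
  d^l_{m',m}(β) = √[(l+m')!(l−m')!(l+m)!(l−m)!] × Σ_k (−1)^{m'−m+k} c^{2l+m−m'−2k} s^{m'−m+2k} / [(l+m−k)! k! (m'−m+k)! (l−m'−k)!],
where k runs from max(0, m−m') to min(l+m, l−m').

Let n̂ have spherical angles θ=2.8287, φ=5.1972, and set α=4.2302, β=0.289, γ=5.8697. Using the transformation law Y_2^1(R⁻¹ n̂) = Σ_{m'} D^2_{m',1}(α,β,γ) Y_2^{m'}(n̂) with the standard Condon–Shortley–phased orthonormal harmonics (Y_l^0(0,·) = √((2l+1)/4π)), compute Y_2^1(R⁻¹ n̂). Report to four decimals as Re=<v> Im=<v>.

Need the full column D^2_{m',1} for m'=−2..2 at α=4.2302, β=0.289, γ=5.8697.
cos(β/2)=0.989578, sin(β/2)=0.143998
d^2_{-2,1}: single k=3 term ⇒ +0.005909;  D = -0.005035+0.003093i
d^2_{-1,1}: k∈[2..3] ⇒ +0.060916 -0.000430 = +0.060486;  D = -0.004152-0.060343i
d^2_{0,1}: k∈[1..2] ⇒ +0.341807 -0.007238 = +0.334570;  D = +0.306374+0.134431i
d^2_{1,1}: k∈[0..1] ⇒ +0.958959 -0.060916 = +0.898043;  D = -0.701040+0.561270i
d^2_{2,1}: single k=0 term ⇒ -0.279084;  D = +0.053511+0.273906i
Y_2^{m'}(θ=2.8287,φ=5.1972) and Σ D·Y over m':
  (-0.0050+0.0031i)·(-0.0207+0.0302i)  (-0.0042-0.0603i)·(-0.1054-0.2002i)  (+0.3064+0.1344i)·(+0.5411+0.0000i)  (-0.7010+0.5613i)·(+0.1054-0.2002i)  (+0.0535+0.2739i)·(-0.0207-0.0302i)
Y_2^1(R⁻¹ n̂) = +0.199754+0.271956i

Re=0.1998 Im=0.2720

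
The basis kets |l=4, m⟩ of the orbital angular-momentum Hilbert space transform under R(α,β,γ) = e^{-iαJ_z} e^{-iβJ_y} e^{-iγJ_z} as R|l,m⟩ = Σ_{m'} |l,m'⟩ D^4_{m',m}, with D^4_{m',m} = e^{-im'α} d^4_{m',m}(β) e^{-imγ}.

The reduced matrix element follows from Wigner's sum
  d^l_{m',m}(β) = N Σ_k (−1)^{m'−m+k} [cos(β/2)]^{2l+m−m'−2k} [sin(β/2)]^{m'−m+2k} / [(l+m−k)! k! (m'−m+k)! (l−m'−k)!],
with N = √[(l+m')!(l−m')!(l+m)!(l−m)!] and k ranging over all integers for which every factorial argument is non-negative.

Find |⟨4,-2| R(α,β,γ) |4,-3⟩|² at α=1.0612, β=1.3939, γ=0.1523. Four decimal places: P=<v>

P=0.1703

Split into d^4_{-2,-3}(β=1.3939) × two z-phases.
c=cos(1.3939/2)=0.766803, s=sin(1.3939/2)=0.641882; N=√[2·720·1·5040]=2693.993318
k∈{0,1} keeps every argument non-negative
  k=0: (−1)^1·2693.9933/(720)·0.7668^7·0.6419^1 = -0.374376
  k=1: (−1)^2·2693.9933/(240)·0.7668^5·0.6419^3 = +0.786993
d^4_{-2,-3}(1.3939) = -0.374376 +0.786993 = +0.412618
|D^4_{-2,-3}|² = |d^4_{-2,-3}(β)|² = (+0.412618)² = 0.170253 (the z-rotation phases have unit modulus)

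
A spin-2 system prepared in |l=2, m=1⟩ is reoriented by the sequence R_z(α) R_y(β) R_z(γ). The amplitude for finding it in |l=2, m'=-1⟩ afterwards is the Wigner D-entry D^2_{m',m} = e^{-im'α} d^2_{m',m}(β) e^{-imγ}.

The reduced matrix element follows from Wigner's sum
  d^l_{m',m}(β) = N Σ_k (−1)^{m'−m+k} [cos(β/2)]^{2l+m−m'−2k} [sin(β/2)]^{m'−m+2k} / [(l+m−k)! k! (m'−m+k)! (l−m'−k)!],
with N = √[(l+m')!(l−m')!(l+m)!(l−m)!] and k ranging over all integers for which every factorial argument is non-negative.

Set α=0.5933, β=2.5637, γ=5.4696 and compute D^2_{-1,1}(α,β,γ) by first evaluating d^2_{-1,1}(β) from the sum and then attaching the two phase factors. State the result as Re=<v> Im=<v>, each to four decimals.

D^2_{-1,1}(0.5933,2.5637,5.4696) = e^{-i·-1·0.5933}·d^2_{-1,1}(2.5637)·e^{-i·1·5.4696}. Compute d first:
c=cos(2.5637/2)=0.284942, s=sin(2.5637/2)=0.958545; N=√[1·6·6·1]=6.000000
k∈{2,3} keeps every argument non-negative
  k=2: (−1)^0·6.0000/(2)·0.2849^2·0.9585^2 = +0.223800
  k=3: (−1)^1·6.0000/(6)·0.2849^0·0.9585^4 = -0.844208
d^2_{-1,1}(2.5637) = +0.223800 -0.844208 = -0.620408
D = (+0.829100+0.559100i)·(-0.620408)·(+0.686897+0.726755i) = -0.101237-0.612092i

Re=-0.1012 Im=-0.6121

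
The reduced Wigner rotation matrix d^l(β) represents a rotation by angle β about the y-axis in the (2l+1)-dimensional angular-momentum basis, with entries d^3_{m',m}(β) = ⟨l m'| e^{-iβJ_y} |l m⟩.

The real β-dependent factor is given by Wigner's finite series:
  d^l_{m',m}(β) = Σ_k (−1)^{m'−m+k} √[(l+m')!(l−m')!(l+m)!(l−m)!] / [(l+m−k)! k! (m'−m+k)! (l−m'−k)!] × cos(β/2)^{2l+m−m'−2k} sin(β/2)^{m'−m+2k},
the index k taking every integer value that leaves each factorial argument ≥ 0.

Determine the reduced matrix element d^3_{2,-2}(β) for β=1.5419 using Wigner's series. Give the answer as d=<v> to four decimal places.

d^3_{2,-2}(β=1.5419) via Wigner's sum:
Half-angle: c=0.717249, s=0.696817. N=√(120·1·1·120)=120.000000
k∈{0,1} keeps every argument non-negative
  k=0: (−1)^4·120.0000/(24)·0.7172^2·0.6968^4 = +0.606436
  k=1: (−1)^5·120.0000/(120)·0.7172^0·0.6968^6 = -0.114475
d^3_{2,-2}(1.5419) = +0.606436 -0.114475 = +0.491960

d=0.4920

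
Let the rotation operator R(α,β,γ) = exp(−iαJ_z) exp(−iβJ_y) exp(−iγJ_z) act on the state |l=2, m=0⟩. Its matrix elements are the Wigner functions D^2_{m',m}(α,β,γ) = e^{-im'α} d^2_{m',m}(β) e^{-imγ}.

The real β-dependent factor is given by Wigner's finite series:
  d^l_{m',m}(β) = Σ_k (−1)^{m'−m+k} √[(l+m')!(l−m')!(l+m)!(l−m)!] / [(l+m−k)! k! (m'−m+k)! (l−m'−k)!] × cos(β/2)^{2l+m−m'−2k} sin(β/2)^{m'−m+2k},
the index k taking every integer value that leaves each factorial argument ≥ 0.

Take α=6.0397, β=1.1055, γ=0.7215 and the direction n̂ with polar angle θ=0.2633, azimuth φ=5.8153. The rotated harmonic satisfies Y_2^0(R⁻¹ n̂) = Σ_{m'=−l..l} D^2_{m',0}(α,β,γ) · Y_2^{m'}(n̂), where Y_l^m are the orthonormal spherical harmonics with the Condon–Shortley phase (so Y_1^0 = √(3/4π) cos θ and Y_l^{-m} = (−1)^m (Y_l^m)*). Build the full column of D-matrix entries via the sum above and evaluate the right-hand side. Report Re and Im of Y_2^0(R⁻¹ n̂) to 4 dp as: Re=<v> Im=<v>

Need the full column D^2_{m',0} for m'=−2..2 at α=6.0397, β=1.1055, γ=0.7215.
cos(β/2)=0.851084, sin(β/2)=0.525030
d^2_{-2,0}: single k=2 term ⇒ +0.489089;  D = +0.432235-0.228870i
d^2_{-1,0}: k∈[1..2] ⇒ +0.792824 -0.301717 = +0.491107;  D = +0.476621-0.118399i
d^2_{0,0}: k∈[0..2] ⇒ +0.524674 -0.798679 +0.075986 = -0.198019;  D = -0.198019+0.000000i
d^2_{1,0}: k∈[0..1] ⇒ -0.792824 +0.301717 = -0.491107;  D = -0.476621-0.118399i
d^2_{2,0}: single k=0 term ⇒ +0.489089;  D = +0.432235+0.228870i
Y_2^{m'}(θ=0.2633,φ=5.8153) and Σ D·Y over m':
  (+0.4322-0.2289i)·(+0.0155+0.0211i)  (+0.4766-0.1184i)·(+0.1733+0.0876i)  (-0.1980+0.0000i)·(+0.5667+0.0000i)  (-0.4766-0.1184i)·(-0.1733+0.0876i)  (+0.4322+0.2289i)·(+0.0155-0.0211i)
Y_2^0(R⁻¹ n̂) = +0.096751-0.000000i

Re=0.0968 Im=0.0000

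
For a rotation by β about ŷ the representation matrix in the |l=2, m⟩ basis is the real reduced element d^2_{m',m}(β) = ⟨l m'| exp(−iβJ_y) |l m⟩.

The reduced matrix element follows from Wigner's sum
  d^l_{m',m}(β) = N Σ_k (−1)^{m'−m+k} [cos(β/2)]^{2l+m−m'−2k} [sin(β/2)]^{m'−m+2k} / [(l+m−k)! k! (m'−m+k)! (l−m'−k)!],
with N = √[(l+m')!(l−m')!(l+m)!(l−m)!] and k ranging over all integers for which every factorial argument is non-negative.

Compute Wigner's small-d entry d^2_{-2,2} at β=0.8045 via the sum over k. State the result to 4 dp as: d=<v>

d=0.0235

d^2_{-2,2}(β=0.8045) via Wigner's sum:
c=cos(0.8045/2)=0.920182, s=sin(0.8045/2)=0.391490; N=√[1·24·24·1]=24.000000
k: max(0,(2)−(-2))=4 … min(2+(2),2−(-2))=4
  k=4: (−1)^0·24.0000/(24)·0.9202^0·0.3915^4 = +0.023490
d^2_{-2,2}(0.8045) = +0.023490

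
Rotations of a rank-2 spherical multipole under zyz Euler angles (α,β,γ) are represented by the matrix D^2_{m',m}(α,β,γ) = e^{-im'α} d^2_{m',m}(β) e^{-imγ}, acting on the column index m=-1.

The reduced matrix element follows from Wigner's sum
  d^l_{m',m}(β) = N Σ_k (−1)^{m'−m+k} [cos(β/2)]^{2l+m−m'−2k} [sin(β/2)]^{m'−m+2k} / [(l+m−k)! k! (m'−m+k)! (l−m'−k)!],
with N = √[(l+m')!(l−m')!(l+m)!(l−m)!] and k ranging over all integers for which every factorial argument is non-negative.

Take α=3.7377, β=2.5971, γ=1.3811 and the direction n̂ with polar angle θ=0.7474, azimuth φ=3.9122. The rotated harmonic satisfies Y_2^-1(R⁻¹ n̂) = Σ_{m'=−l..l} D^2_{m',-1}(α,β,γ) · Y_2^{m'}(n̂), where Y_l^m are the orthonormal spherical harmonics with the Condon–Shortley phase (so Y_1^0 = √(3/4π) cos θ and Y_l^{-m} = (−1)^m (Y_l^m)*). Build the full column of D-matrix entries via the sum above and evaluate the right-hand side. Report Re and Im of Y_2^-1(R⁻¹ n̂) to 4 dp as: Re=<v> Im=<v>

Need the full column D^2_{m',-1} for m'=−2..2 at α=3.7377, β=2.5971, γ=1.3811.
cos(β/2)=0.268896, sin(β/2)=0.963169
d^2_{-2,-1}: single k=1 term ⇒ +0.037453;  D = -0.031566+0.020156i
d^2_{-1,-1}: k∈[0..1] ⇒ +0.005228 -0.201231 = -0.196003;  D = -0.077483+0.180037i
d^2_{0,-1}: k∈[0..1] ⇒ -0.045870 +0.588528 = +0.542658;  D = +0.102324+0.532924i
d^2_{1,-1}: k∈[0..1] ⇒ +0.201231 -0.860618 = -0.659387;  D = +0.466446+0.466068i
d^2_{2,-1}: single k=0 term ⇒ -0.480531;  D = -0.471985-0.090227i
Y_2^{m'}(θ=0.7474,φ=3.9122) and Σ D·Y over m':
  (-0.0316+0.0202i)·(+0.0053-0.1784i)  (-0.0775+0.1800i)·(-0.2763+0.2683i)  (+0.1023+0.5329i)·(+0.1936+0.0000i)  (+0.4664+0.4661i)·(+0.2763+0.2683i)  (-0.4720-0.0902i)·(+0.0053+0.1784i)
Y_2^-1(R⁻¹ n̂) = +0.013814+0.207642i

Re=0.0138 Im=0.2076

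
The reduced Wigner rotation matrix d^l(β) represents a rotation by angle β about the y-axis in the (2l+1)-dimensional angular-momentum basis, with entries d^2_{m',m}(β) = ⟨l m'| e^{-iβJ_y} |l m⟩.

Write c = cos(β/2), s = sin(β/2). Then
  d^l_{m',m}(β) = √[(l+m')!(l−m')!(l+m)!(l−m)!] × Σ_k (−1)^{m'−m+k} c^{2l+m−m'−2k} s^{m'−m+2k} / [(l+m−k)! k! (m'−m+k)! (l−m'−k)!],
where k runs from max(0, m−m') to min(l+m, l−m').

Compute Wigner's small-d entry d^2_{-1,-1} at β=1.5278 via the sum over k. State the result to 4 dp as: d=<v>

d^2_{-1,-1}(β=1.5278) via Wigner's sum:
c=cos(1.5278/2)=0.722144, s=sin(1.5278/2)=0.691743; N=√[1·6·1·6]=6.000000
The bounds max(0,m−m')=0 and min(l+m,l−m')=1 give 2 terms
  k=0: (−1)^0·6.0000/(6)·0.7221^4·0.6917^0 = +0.271953
  k=1: (−1)^1·6.0000/(2)·0.7221^2·0.6917^2 = -0.748614
d^2_{-1,-1}(1.5278) = +0.271953 -0.748614 = -0.476661

d=-0.4767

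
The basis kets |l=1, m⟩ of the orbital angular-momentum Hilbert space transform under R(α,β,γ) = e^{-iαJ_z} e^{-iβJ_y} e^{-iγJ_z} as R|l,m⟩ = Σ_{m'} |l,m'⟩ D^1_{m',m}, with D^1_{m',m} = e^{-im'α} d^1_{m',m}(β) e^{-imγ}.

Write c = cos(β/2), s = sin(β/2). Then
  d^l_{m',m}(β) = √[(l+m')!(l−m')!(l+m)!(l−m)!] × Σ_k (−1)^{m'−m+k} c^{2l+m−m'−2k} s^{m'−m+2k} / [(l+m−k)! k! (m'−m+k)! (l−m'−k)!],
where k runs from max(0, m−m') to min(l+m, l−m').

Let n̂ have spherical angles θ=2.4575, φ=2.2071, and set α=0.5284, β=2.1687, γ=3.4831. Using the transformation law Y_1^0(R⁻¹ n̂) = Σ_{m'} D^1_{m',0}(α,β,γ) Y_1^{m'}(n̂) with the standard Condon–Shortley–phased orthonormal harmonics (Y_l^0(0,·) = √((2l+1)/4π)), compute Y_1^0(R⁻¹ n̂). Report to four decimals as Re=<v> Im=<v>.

Need the full column D^1_{m',0} for m'=−1..1 at α=0.5284, β=2.1687, γ=3.4831.
cos(β/2)=0.467487, sin(β/2)=0.884000
d^1_{-1,0}: single k=1 term ⇒ +0.584436;  D = +0.504728+0.294645i
d^1_{0,0}: k∈[0..1] ⇒ +0.218544 -0.781456 = -0.562911;  D = -0.562911+0.000000i
d^1_{1,0}: single k=0 term ⇒ -0.584436;  D = -0.504728+0.294645i
Y_1^{m'}(θ=2.4575,φ=2.2071) and Σ D·Y over m':
  (+0.5047+0.2946i)·(-0.1297-0.1756i)  (-0.5629+0.0000i)·(-0.3787+0.0000i)  (-0.5047+0.2946i)·(+0.1297-0.1756i)
Y_1^0(R⁻¹ n̂) = +0.185669+0.000000i

Re=0.1857 Im=0.0000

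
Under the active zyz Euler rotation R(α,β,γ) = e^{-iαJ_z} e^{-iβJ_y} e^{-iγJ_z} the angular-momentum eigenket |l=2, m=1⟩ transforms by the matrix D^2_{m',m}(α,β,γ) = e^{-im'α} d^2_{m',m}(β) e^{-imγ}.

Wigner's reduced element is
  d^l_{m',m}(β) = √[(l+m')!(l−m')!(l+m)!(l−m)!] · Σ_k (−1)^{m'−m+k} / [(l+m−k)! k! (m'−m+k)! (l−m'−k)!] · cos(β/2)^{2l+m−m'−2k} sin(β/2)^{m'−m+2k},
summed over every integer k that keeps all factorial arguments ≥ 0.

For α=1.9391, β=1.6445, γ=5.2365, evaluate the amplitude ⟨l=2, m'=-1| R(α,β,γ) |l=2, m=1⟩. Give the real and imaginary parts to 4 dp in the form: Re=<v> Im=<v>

Re=-0.4522 Im=0.0710

First d^2_{-1,1}(β=1.6445), then the phase factors e^{-i(-1)α} and e^{-i(1)γ}:
With c≡cos(β/2)=0.680574 and s≡sin(β/2)=0.732679, N=[1·6·6·1]^{1/2}=6.000000
The bounds max(0,m−m')=2 and min(l+m,l−m')=3 give 2 terms
  k=2: (−1)^0·6.0000/(2)·0.6806^2·0.7327^2 = +0.745933
  k=3: (−1)^1·6.0000/(6)·0.6806^0·0.7327^4 = -0.288174
d^2_{-1,1}(1.6445) = +0.745933 -0.288174 = +0.457759
D = (-0.360033+0.932939i)·(+0.457759)·(+0.500444+0.865769i) = -0.452214+0.071034i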